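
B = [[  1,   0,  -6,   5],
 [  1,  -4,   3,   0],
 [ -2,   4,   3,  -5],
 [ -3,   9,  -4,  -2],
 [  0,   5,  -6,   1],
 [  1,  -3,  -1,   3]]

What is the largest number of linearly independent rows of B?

3

Row reduce to echelon form.
R2 ← R2 − R1: [0, -4, 9, -5]
R3 ← R3 + (2)·R1: [0, 4, -9, 5]
R4 ← R4 + (3)·R1: [0, 9, -22, 13]
R6 ← R6 − R1: [0, -3, 5, -2]
R3 ← R3 + R2: [0, 0, 0, 0]
R4 ← R4 + (9/4)·R2: [0, 0, -7/4, 7/4]
R5 ← R5 + (5/4)·R2: [0, 0, 21/4, -21/4]
R6 ← R6 − (3/4)·R2: [0, 0, -7/4, 7/4]
Swap R3 ↔ R4
R5 ← R5 + (3)·R3: [0, 0, 0, 0]
R6 ← R6 − R3: [0, 0, 0, 0]
Echelon form has 3 nonzero rows, so rank(B) = 3.
The rank gives the maximum number of linearly independent rows: 3.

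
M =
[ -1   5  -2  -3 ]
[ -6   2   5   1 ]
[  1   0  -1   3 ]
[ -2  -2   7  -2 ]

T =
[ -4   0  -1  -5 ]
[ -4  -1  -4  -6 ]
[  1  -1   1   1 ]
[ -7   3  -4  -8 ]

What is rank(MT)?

First compute MT:
[[  3, -12,  -9,  -3],
 [ 14,  -4,  -1,  15],
 [-26,  10, -14, -30],
 [ 37, -11,  25,  45]]
Now row reduce the product.
R2 ← R2 − (14/3)·R1: [0, 52, 41, 29]
R3 ← R3 + (26/3)·R1: [0, -94, -92, -56]
R4 ← R4 − (37/3)·R1: [0, 137, 136, 82]
R3 ← R3 + (47/26)·R2: [0, 0, -465/26, -93/26]
R4 ← R4 − (137/52)·R2: [0, 0, 1455/52, 291/52]
R4 ← R4 + (97/62)·R3: [0, 0, 0, 0]
3 nonzero rows, so rank(MT) = 3.

3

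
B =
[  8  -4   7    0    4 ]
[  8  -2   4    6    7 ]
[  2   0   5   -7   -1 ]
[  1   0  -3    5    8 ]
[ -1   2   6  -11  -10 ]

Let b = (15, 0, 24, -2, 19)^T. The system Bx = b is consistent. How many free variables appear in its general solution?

0

Row reduce the augmented matrix [B | b].
R2 ← R2 − R1: [0, 2, -3, 6, 3, -15]
R3 ← R3 − (1/4)·R1: [0, 1, 13/4, -7, -2, 81/4]
R4 ← R4 − (1/8)·R1: [0, 1/2, -31/8, 5, 15/2, -31/8]
R5 ← R5 + (1/8)·R1: [0, 3/2, 55/8, -11, -19/2, 167/8]
R3 ← R3 − (1/2)·R2: [0, 0, 19/4, -10, -7/2, 111/4]
R4 ← R4 − (1/4)·R2: [0, 0, -25/8, 7/2, 27/4, -1/8]
R5 ← R5 − (3/4)·R2: [0, 0, 73/8, -31/2, -47/4, 257/8]
R4 ← R4 + (25/38)·R3: [0, 0, 0, -117/38, 169/38, 689/38]
R5 ← R5 − (73/38)·R3: [0, 0, 0, 141/38, -191/38, -805/38]
R5 ← R5 + (47/39)·R4: [0, 0, 0, 0, 1/3, 2/3]
The echelon form has 5 nonzero rows, and every pivot lies in the first 5 columns, so rank(B) = rank([B|b]) = 5.
The system is consistent.
Free variables = (unknowns) − (rank) = 5 − 5 = 0.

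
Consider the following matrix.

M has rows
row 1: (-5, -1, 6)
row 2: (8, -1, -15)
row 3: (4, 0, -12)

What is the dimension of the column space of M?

3

Row reduce to echelon form.
R2 ← R2 + (8/5)·R1: [0, -13/5, -27/5]
R3 ← R3 + (4/5)·R1: [0, -4/5, -36/5]
R3 ← R3 − (4/13)·R2: [0, 0, -72/13]
Echelon form has 3 nonzero rows, so rank(M) = 3.
The column space has dimension equal to the rank: 3.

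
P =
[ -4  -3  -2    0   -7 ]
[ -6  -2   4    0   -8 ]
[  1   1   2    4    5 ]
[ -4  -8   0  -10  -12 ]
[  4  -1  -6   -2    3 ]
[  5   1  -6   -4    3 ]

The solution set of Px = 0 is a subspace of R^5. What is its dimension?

1

Row reduce to echelon form.
R2 ← R2 − (3/2)·R1: [0, 5/2, 7, 0, 5/2]
R3 ← R3 + (1/4)·R1: [0, 1/4, 3/2, 4, 13/4]
R4 ← R4 − R1: [0, -5, 2, -10, -5]
R5 ← R5 + R1: [0, -4, -8, -2, -4]
R6 ← R6 + (5/4)·R1: [0, -11/4, -17/2, -4, -23/4]
R3 ← R3 − (1/10)·R2: [0, 0, 4/5, 4, 3]
R4 ← R4 + (2)·R2: [0, 0, 16, -10, 0]
R5 ← R5 + (8/5)·R2: [0, 0, 16/5, -2, 0]
R6 ← R6 + (11/10)·R2: [0, 0, -4/5, -4, -3]
R4 ← R4 − (20)·R3: [0, 0, 0, -90, -60]
R5 ← R5 − (4)·R3: [0, 0, 0, -18, -12]
R6 ← R6 + R3: [0, 0, 0, 0, 0]
R5 ← R5 − (1/5)·R4: [0, 0, 0, 0, 0]
4 nonzero rows, so rank(P) = 4.
P has 5 columns; by rank–nullity, nullity = 5 − 4 = 1.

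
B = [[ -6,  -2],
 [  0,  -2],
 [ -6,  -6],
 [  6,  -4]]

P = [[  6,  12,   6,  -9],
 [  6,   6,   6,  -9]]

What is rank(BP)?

First compute BP:
[[-48, -84, -48,  72],
 [-12, -12, -12,  18],
 [-72, -108, -72, 108],
 [ 12,  48,  12, -18]]
Now row reduce the product.
R2 ← R2 − (1/4)·R1: [0, 9, 0, 0]
R3 ← R3 − (3/2)·R1: [0, 18, 0, 0]
R4 ← R4 + (1/4)·R1: [0, 27, 0, 0]
R3 ← R3 − (2)·R2: [0, 0, 0, 0]
R4 ← R4 − (3)·R2: [0, 0, 0, 0]
2 nonzero rows, so rank(BP) = 2.

2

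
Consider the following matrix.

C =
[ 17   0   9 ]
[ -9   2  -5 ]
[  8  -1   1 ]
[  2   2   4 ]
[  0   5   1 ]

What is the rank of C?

3

Row reduce to echelon form.
R2 ← R2 + (9/17)·R1: [0, 2, -4/17]
R3 ← R3 − (8/17)·R1: [0, -1, -55/17]
R4 ← R4 − (2/17)·R1: [0, 2, 50/17]
R3 ← R3 + (1/2)·R2: [0, 0, -57/17]
R4 ← R4 − R2: [0, 0, 54/17]
R5 ← R5 − (5/2)·R2: [0, 0, 27/17]
R4 ← R4 + (18/19)·R3: [0, 0, 0]
R5 ← R5 + (9/19)·R3: [0, 0, 0]
Echelon form has 3 nonzero rows, so rank(C) = 3.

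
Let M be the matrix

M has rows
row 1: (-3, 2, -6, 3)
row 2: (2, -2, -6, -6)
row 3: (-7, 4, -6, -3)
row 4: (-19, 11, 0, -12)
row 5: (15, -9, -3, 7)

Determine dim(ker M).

1

Row reduce to echelon form.
R2 ← R2 + (2/3)·R1: [0, -2/3, -10, -4]
R3 ← R3 − (7/3)·R1: [0, -2/3, 8, -10]
R4 ← R4 − (19/3)·R1: [0, -5/3, 38, -31]
R5 ← R5 + (5)·R1: [0, 1, -33, 22]
R3 ← R3 − R2: [0, 0, 18, -6]
R4 ← R4 − (5/2)·R2: [0, 0, 63, -21]
R5 ← R5 + (3/2)·R2: [0, 0, -48, 16]
R4 ← R4 − (7/2)·R3: [0, 0, 0, 0]
R5 ← R5 + (8/3)·R3: [0, 0, 0, 0]
3 nonzero rows, so rank(M) = 3.
M has 4 columns; by rank–nullity, nullity = 4 − 3 = 1.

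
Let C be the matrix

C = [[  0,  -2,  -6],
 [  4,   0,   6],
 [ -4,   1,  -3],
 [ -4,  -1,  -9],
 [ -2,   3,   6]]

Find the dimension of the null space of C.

Row reduce to echelon form.
Swap R1 ↔ R2
R3 ← R3 + R1: [0, 1, 3]
R4 ← R4 + R1: [0, -1, -3]
R5 ← R5 + (1/2)·R1: [0, 3, 9]
R3 ← R3 + (1/2)·R2: [0, 0, 0]
R4 ← R4 − (1/2)·R2: [0, 0, 0]
R5 ← R5 + (3/2)·R2: [0, 0, 0]
2 nonzero rows, so rank(C) = 2.
C has 3 columns; by rank–nullity, nullity = 3 − 2 = 1.

1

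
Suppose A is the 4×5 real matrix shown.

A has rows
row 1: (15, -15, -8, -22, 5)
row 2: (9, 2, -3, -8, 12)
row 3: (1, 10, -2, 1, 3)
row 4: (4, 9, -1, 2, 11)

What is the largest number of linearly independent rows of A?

4

Row reduce to echelon form.
R2 ← R2 − (3/5)·R1: [0, 11, 9/5, 26/5, 9]
R3 ← R3 − (1/15)·R1: [0, 11, -22/15, 37/15, 8/3]
R4 ← R4 − (4/15)·R1: [0, 13, 17/15, 118/15, 29/3]
R3 ← R3 − R2: [0, 0, -49/15, -41/15, -19/3]
R4 ← R4 − (13/11)·R2: [0, 0, -164/165, 284/165, -32/33]
R4 ← R4 − (164/539)·R3: [0, 0, 0, 1376/539, 516/539]
Echelon form has 4 nonzero rows, so rank(A) = 4.
The rank gives the maximum number of linearly independent rows: 4.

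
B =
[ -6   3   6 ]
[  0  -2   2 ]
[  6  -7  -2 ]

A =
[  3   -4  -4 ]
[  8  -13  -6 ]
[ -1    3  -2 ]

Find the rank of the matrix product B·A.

2

First compute BA:
[[  0,   3,  -6],
 [-18,  32,   8],
 [-36,  61,  22]]
Now row reduce the product.
Swap R1 ↔ R2
R3 ← R3 − (2)·R1: [0, -3, 6]
R3 ← R3 + R2: [0, 0, 0]
2 nonzero rows, so rank(BA) = 2.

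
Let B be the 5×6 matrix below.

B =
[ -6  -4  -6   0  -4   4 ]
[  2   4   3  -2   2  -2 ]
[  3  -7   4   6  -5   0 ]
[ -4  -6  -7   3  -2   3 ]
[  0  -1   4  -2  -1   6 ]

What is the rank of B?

4

Row reduce to echelon form.
R2 ← R2 + (1/3)·R1: [0, 8/3, 1, -2, 2/3, -2/3]
R3 ← R3 + (1/2)·R1: [0, -9, 1, 6, -7, 2]
R4 ← R4 − (2/3)·R1: [0, -10/3, -3, 3, 2/3, 1/3]
R3 ← R3 + (27/8)·R2: [0, 0, 35/8, -3/4, -19/4, -1/4]
R4 ← R4 + (5/4)·R2: [0, 0, -7/4, 1/2, 3/2, -1/2]
R5 ← R5 + (3/8)·R2: [0, 0, 35/8, -11/4, -3/4, 23/4]
R4 ← R4 + (2/5)·R3: [0, 0, 0, 1/5, -2/5, -3/5]
R5 ← R5 − R3: [0, 0, 0, -2, 4, 6]
R5 ← R5 + (10)·R4: [0, 0, 0, 0, 0, 0]
Echelon form has 4 nonzero rows, so rank(B) = 4.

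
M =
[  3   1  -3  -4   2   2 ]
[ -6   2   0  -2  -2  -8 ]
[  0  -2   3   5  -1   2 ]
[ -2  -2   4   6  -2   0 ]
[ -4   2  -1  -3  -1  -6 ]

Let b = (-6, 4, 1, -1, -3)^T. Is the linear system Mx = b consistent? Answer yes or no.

no

Row reduce the augmented matrix [M | b].
R2 ← R2 + (2)·R1: [0, 4, -6, -10, 2, -4, -8]
R4 ← R4 + (2/3)·R1: [0, -4/3, 2, 10/3, -2/3, 4/3, -5]
R5 ← R5 + (4/3)·R1: [0, 10/3, -5, -25/3, 5/3, -10/3, -11]
R3 ← R3 + (1/2)·R2: [0, 0, 0, 0, 0, 0, -3]
R4 ← R4 + (1/3)·R2: [0, 0, 0, 0, 0, 0, -23/3]
R5 ← R5 − (5/6)·R2: [0, 0, 0, 0, 0, 0, -13/3]
R4 ← R4 − (23/9)·R3: [0, 0, 0, 0, 0, 0, 0]
R5 ← R5 − (13/9)·R3: [0, 0, 0, 0, 0, 0, 0]
The echelon form has 3 nonzero rows; the last pivot sits in the augmented column, so rank(M) = 2 but rank([M|b]) = 3.
Since the ranks differ, the system is inconsistent.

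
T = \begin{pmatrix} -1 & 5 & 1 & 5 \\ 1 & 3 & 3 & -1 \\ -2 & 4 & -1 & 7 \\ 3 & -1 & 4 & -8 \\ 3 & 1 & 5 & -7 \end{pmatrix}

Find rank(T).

Row reduce to echelon form.
R2 ← R2 + R1: [0, 8, 4, 4]
R3 ← R3 − (2)·R1: [0, -6, -3, -3]
R4 ← R4 + (3)·R1: [0, 14, 7, 7]
R5 ← R5 + (3)·R1: [0, 16, 8, 8]
R3 ← R3 + (3/4)·R2: [0, 0, 0, 0]
R4 ← R4 − (7/4)·R2: [0, 0, 0, 0]
R5 ← R5 − (2)·R2: [0, 0, 0, 0]
Echelon form has 2 nonzero rows, so rank(T) = 2.

2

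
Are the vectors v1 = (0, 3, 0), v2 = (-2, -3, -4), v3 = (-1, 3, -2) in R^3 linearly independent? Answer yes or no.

no

Form the matrix with these vectors as rows and row reduce.
Swap R1 ↔ R2
R3 ← R3 − (1/2)·R1: [0, 9/2, 0]
R3 ← R3 − (3/2)·R2: [0, 0, 0]
2 nonzero rows, so the 3 vectors span a space of dimension 2.
Since 2 < 3, the vectors are linearly dependent.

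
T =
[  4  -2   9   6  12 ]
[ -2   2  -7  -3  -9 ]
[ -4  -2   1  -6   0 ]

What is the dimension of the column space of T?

2

Row reduce to echelon form.
R2 ← R2 + (1/2)·R1: [0, 1, -5/2, 0, -3]
R3 ← R3 + R1: [0, -4, 10, 0, 12]
R3 ← R3 + (4)·R2: [0, 0, 0, 0, 0]
Echelon form has 2 nonzero rows, so rank(T) = 2.
The column space has dimension equal to the rank: 2.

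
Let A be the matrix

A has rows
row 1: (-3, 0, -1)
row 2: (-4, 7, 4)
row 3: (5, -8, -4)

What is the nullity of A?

Row reduce to echelon form.
R2 ← R2 − (4/3)·R1: [0, 7, 16/3]
R3 ← R3 + (5/3)·R1: [0, -8, -17/3]
R3 ← R3 + (8/7)·R2: [0, 0, 3/7]
3 nonzero rows, so rank(A) = 3.
A has 3 columns; by rank–nullity, nullity = 3 − 3 = 0.

0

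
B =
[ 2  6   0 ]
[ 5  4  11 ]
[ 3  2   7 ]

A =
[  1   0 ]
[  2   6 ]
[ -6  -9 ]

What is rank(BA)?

First compute BA:
[[ 14,  36],
 [-53, -75],
 [-35, -51]]
Now row reduce the product.
R2 ← R2 + (53/14)·R1: [0, 429/7]
R3 ← R3 + (5/2)·R1: [0, 39]
R3 ← R3 − (7/11)·R2: [0, 0]
2 nonzero rows, so rank(BA) = 2.

2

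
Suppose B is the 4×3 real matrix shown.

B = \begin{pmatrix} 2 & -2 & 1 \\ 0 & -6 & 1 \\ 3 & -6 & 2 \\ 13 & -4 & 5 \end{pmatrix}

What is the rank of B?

Row reduce to echelon form.
R3 ← R3 − (3/2)·R1: [0, -3, 1/2]
R4 ← R4 − (13/2)·R1: [0, 9, -3/2]
R3 ← R3 − (1/2)·R2: [0, 0, 0]
R4 ← R4 + (3/2)·R2: [0, 0, 0]
Echelon form has 2 nonzero rows, so rank(B) = 2.

2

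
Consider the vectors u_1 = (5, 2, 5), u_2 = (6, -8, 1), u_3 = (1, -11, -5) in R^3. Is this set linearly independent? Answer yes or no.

yes

Form the matrix with these vectors as rows and row reduce.
R2 ← R2 − (6/5)·R1: [0, -52/5, -5]
R3 ← R3 − (1/5)·R1: [0, -57/5, -6]
R3 ← R3 − (57/52)·R2: [0, 0, -27/52]
3 nonzero rows, so the 3 vectors span a space of dimension 3.
Since 3 = 3, the vectors are linearly independent.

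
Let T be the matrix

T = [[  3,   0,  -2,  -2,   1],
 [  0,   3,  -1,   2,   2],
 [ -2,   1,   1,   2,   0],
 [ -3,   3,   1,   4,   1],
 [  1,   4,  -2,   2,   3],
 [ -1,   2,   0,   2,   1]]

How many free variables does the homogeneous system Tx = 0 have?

3

Row reduce to echelon form.
R3 ← R3 + (2/3)·R1: [0, 1, -1/3, 2/3, 2/3]
R4 ← R4 + R1: [0, 3, -1, 2, 2]
R5 ← R5 − (1/3)·R1: [0, 4, -4/3, 8/3, 8/3]
R6 ← R6 + (1/3)·R1: [0, 2, -2/3, 4/3, 4/3]
R3 ← R3 − (1/3)·R2: [0, 0, 0, 0, 0]
R4 ← R4 − R2: [0, 0, 0, 0, 0]
R5 ← R5 − (4/3)·R2: [0, 0, 0, 0, 0]
R6 ← R6 − (2/3)·R2: [0, 0, 0, 0, 0]
2 nonzero rows, so rank(T) = 2.
T has 5 columns; by rank–nullity, nullity = 5 − 2 = 3.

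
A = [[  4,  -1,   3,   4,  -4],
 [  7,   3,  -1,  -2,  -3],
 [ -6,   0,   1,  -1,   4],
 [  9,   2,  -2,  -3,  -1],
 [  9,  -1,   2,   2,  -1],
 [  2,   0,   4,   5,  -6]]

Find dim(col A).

Row reduce to echelon form.
R2 ← R2 − (7/4)·R1: [0, 19/4, -25/4, -9, 4]
R3 ← R3 + (3/2)·R1: [0, -3/2, 11/2, 5, -2]
R4 ← R4 − (9/4)·R1: [0, 17/4, -35/4, -12, 8]
R5 ← R5 − (9/4)·R1: [0, 5/4, -19/4, -7, 8]
R6 ← R6 − (1/2)·R1: [0, 1/2, 5/2, 3, -4]
R3 ← R3 + (6/19)·R2: [0, 0, 67/19, 41/19, -14/19]
R4 ← R4 − (17/19)·R2: [0, 0, -60/19, -75/19, 84/19]
R5 ← R5 − (5/19)·R2: [0, 0, -59/19, -88/19, 132/19]
R6 ← R6 − (2/19)·R2: [0, 0, 60/19, 75/19, -84/19]
R4 ← R4 + (60/67)·R3: [0, 0, 0, -135/67, 252/67]
R5 ← R5 + (59/67)·R3: [0, 0, 0, -183/67, 422/67]
R6 ← R6 − (60/67)·R3: [0, 0, 0, 135/67, -252/67]
R5 ← R5 − (61/45)·R4: [0, 0, 0, 0, 6/5]
R6 ← R6 + R4: [0, 0, 0, 0, 0]
Echelon form has 5 nonzero rows, so rank(A) = 5.
The column space has dimension equal to the rank: 5.

5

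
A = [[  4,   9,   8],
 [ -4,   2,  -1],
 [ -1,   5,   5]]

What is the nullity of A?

Row reduce to echelon form.
R2 ← R2 + R1: [0, 11, 7]
R3 ← R3 + (1/4)·R1: [0, 29/4, 7]
R3 ← R3 − (29/44)·R2: [0, 0, 105/44]
3 nonzero rows, so rank(A) = 3.
A has 3 columns; by rank–nullity, nullity = 3 − 3 = 0.

0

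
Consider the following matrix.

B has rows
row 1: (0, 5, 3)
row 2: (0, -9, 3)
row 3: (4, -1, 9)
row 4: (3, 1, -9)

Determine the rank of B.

Row reduce to echelon form.
Swap R1 ↔ R3
R4 ← R4 − (3/4)·R1: [0, 7/4, -63/4]
R3 ← R3 + (5/9)·R2: [0, 0, 14/3]
R4 ← R4 + (7/36)·R2: [0, 0, -91/6]
R4 ← R4 + (13/4)·R3: [0, 0, 0]
Echelon form has 3 nonzero rows, so rank(B) = 3.

3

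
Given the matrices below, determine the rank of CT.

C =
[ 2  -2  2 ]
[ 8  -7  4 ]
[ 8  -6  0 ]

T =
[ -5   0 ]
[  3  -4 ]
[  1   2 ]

2

First compute CT:
[[-14,  12],
 [-57,  36],
 [-58,  24]]
Now row reduce the product.
R2 ← R2 − (57/14)·R1: [0, -90/7]
R3 ← R3 − (29/7)·R1: [0, -180/7]
R3 ← R3 − (2)·R2: [0, 0]
2 nonzero rows, so rank(CT) = 2.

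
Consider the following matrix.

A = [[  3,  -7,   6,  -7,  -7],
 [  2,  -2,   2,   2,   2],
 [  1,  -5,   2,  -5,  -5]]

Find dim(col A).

Row reduce to echelon form.
R2 ← R2 − (2/3)·R1: [0, 8/3, -2, 20/3, 20/3]
R3 ← R3 − (1/3)·R1: [0, -8/3, 0, -8/3, -8/3]
R3 ← R3 + R2: [0, 0, -2, 4, 4]
Echelon form has 3 nonzero rows, so rank(A) = 3.
The column space has dimension equal to the rank: 3.

3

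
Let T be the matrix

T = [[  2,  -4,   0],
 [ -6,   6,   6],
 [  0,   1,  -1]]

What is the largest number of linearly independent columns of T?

2

Row reduce to echelon form.
R2 ← R2 + (3)·R1: [0, -6, 6]
R3 ← R3 + (1/6)·R2: [0, 0, 0]
Echelon form has 2 nonzero rows, so rank(T) = 2.
The rank gives the maximum number of linearly independent columns: 2.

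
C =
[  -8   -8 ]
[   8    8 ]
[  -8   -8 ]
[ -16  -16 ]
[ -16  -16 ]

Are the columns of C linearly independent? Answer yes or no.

no

Row reduce C to echelon form.
R2 ← R2 + R1: [0, 0]
R3 ← R3 − R1: [0, 0]
R4 ← R4 − (2)·R1: [0, 0]
R5 ← R5 − (2)·R1: [0, 0]
1 pivot among 2 columns.
Only 1 < 2 pivot columns, so the columns are linearly dependent.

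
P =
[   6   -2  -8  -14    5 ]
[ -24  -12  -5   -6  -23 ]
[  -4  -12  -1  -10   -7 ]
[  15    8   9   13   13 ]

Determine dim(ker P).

1

Row reduce to echelon form.
R2 ← R2 + (4)·R1: [0, -20, -37, -62, -3]
R3 ← R3 + (2/3)·R1: [0, -40/3, -19/3, -58/3, -11/3]
R4 ← R4 − (5/2)·R1: [0, 13, 29, 48, 1/2]
R3 ← R3 − (2/3)·R2: [0, 0, 55/3, 22, -5/3]
R4 ← R4 + (13/20)·R2: [0, 0, 99/20, 77/10, -29/20]
R4 ← R4 − (27/100)·R3: [0, 0, 0, 44/25, -1]
4 nonzero rows, so rank(P) = 4.
P has 5 columns; by rank–nullity, nullity = 5 − 4 = 1.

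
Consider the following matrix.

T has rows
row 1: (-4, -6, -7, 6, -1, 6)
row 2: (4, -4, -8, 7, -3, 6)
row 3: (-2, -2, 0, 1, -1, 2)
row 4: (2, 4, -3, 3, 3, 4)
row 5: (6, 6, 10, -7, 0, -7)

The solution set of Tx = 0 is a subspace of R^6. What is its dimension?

Row reduce to echelon form.
R2 ← R2 + R1: [0, -10, -15, 13, -4, 12]
R3 ← R3 − (1/2)·R1: [0, 1, 7/2, -2, -1/2, -1]
R4 ← R4 + (1/2)·R1: [0, 1, -13/2, 6, 5/2, 7]
R5 ← R5 + (3/2)·R1: [0, -3, -1/2, 2, -3/2, 2]
R3 ← R3 + (1/10)·R2: [0, 0, 2, -7/10, -9/10, 1/5]
R4 ← R4 + (1/10)·R2: [0, 0, -8, 73/10, 21/10, 41/5]
R5 ← R5 − (3/10)·R2: [0, 0, 4, -19/10, -3/10, -8/5]
R4 ← R4 + (4)·R3: [0, 0, 0, 9/2, -3/2, 9]
R5 ← R5 − (2)·R3: [0, 0, 0, -1/2, 3/2, -2]
R5 ← R5 + (1/9)·R4: [0, 0, 0, 0, 4/3, -1]
5 nonzero rows, so rank(T) = 5.
T has 6 columns; by rank–nullity, nullity = 6 − 5 = 1.

1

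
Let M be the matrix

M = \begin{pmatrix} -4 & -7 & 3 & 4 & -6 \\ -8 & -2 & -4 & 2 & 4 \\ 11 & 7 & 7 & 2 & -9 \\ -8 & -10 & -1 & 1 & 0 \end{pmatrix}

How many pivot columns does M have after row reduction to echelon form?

Row reduce to echelon form.
R2 ← R2 − (2)·R1: [0, 12, -10, -6, 16]
R3 ← R3 + (11/4)·R1: [0, -49/4, 61/4, 13, -51/2]
R4 ← R4 − (2)·R1: [0, 4, -7, -7, 12]
R3 ← R3 + (49/48)·R2: [0, 0, 121/24, 55/8, -55/6]
R4 ← R4 − (1/3)·R2: [0, 0, -11/3, -5, 20/3]
R4 ← R4 + (8/11)·R3: [0, 0, 0, 0, 0]
Echelon form has 3 nonzero rows, so rank(M) = 3.
Each nonzero row contributes one pivot column: 3 pivot columns.

3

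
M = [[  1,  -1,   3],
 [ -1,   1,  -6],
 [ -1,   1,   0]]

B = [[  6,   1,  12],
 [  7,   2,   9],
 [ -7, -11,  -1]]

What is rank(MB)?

First compute MB:
[[-22, -34,   0],
 [ 43,  67,   3],
 [  1,   1,  -3]]
Now row reduce the product.
R2 ← R2 + (43/22)·R1: [0, 6/11, 3]
R3 ← R3 + (1/22)·R1: [0, -6/11, -3]
R3 ← R3 + R2: [0, 0, 0]
2 nonzero rows, so rank(MB) = 2.

2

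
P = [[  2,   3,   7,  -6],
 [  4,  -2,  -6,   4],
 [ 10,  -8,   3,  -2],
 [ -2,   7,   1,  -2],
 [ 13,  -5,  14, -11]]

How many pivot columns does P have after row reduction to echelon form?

Row reduce to echelon form.
R2 ← R2 − (2)·R1: [0, -8, -20, 16]
R3 ← R3 − (5)·R1: [0, -23, -32, 28]
R4 ← R4 + R1: [0, 10, 8, -8]
R5 ← R5 − (13/2)·R1: [0, -49/2, -63/2, 28]
R3 ← R3 − (23/8)·R2: [0, 0, 51/2, -18]
R4 ← R4 + (5/4)·R2: [0, 0, -17, 12]
R5 ← R5 − (49/16)·R2: [0, 0, 119/4, -21]
R4 ← R4 + (2/3)·R3: [0, 0, 0, 0]
R5 ← R5 − (7/6)·R3: [0, 0, 0, 0]
Echelon form has 3 nonzero rows, so rank(P) = 3.
Each nonzero row contributes one pivot column: 3 pivot columns.

3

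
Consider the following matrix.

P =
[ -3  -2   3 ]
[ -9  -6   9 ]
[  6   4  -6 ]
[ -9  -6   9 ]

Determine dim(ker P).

Row reduce to echelon form.
R2 ← R2 − (3)·R1: [0, 0, 0]
R3 ← R3 + (2)·R1: [0, 0, 0]
R4 ← R4 − (3)·R1: [0, 0, 0]
1 nonzero row, so rank(P) = 1.
P has 3 columns; by rank–nullity, nullity = 3 − 1 = 2.

2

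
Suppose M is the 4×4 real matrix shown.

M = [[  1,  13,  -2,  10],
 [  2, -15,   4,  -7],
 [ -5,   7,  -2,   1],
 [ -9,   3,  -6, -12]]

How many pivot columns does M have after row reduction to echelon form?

Row reduce to echelon form.
R2 ← R2 − (2)·R1: [0, -41, 8, -27]
R3 ← R3 + (5)·R1: [0, 72, -12, 51]
R4 ← R4 + (9)·R1: [0, 120, -24, 78]
R3 ← R3 + (72/41)·R2: [0, 0, 84/41, 147/41]
R4 ← R4 + (120/41)·R2: [0, 0, -24/41, -42/41]
R4 ← R4 + (2/7)·R3: [0, 0, 0, 0]
Echelon form has 3 nonzero rows, so rank(M) = 3.
Each nonzero row contributes one pivot column: 3 pivot columns.

3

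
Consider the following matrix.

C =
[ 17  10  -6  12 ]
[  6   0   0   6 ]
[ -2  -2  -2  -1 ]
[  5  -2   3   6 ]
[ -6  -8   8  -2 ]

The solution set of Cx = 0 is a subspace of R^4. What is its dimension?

Row reduce to echelon form.
R2 ← R2 − (6/17)·R1: [0, -60/17, 36/17, 30/17]
R3 ← R3 + (2/17)·R1: [0, -14/17, -46/17, 7/17]
R4 ← R4 − (5/17)·R1: [0, -84/17, 81/17, 42/17]
R5 ← R5 + (6/17)·R1: [0, -76/17, 100/17, 38/17]
R3 ← R3 − (7/30)·R2: [0, 0, -16/5, 0]
R4 ← R4 − (7/5)·R2: [0, 0, 9/5, 0]
R5 ← R5 − (19/15)·R2: [0, 0, 16/5, 0]
R4 ← R4 + (9/16)·R3: [0, 0, 0, 0]
R5 ← R5 + R3: [0, 0, 0, 0]
3 nonzero rows, so rank(C) = 3.
C has 4 columns; by rank–nullity, nullity = 4 − 3 = 1.

1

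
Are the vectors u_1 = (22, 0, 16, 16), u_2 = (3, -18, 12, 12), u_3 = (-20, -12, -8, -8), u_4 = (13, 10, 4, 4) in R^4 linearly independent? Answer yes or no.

no

Form the matrix with these vectors as rows and row reduce.
R2 ← R2 − (3/22)·R1: [0, -18, 108/11, 108/11]
R3 ← R3 + (10/11)·R1: [0, -12, 72/11, 72/11]
R4 ← R4 − (13/22)·R1: [0, 10, -60/11, -60/11]
R3 ← R3 − (2/3)·R2: [0, 0, 0, 0]
R4 ← R4 + (5/9)·R2: [0, 0, 0, 0]
2 nonzero rows, so the 4 vectors span a space of dimension 2.
Since 2 < 4, the vectors are linearly dependent.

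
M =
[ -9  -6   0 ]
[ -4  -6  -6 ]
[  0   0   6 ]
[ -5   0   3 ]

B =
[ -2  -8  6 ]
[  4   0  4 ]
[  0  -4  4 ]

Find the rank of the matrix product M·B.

First compute MB:
[[ -6,  72, -78],
 [-16,  56, -72],
 [  0, -24,  24],
 [ 10,  28, -18]]
Now row reduce the product.
R2 ← R2 − (8/3)·R1: [0, -136, 136]
R4 ← R4 + (5/3)·R1: [0, 148, -148]
R3 ← R3 − (3/17)·R2: [0, 0, 0]
R4 ← R4 + (37/34)·R2: [0, 0, 0]
2 nonzero rows, so rank(MB) = 2.

2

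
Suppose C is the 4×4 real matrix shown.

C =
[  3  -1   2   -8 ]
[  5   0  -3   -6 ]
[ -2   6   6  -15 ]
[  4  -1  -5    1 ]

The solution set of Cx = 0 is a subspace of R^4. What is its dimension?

Row reduce to echelon form.
R2 ← R2 − (5/3)·R1: [0, 5/3, -19/3, 22/3]
R3 ← R3 + (2/3)·R1: [0, 16/3, 22/3, -61/3]
R4 ← R4 − (4/3)·R1: [0, 1/3, -23/3, 35/3]
R3 ← R3 − (16/5)·R2: [0, 0, 138/5, -219/5]
R4 ← R4 − (1/5)·R2: [0, 0, -32/5, 51/5]
R4 ← R4 + (16/69)·R3: [0, 0, 0, 1/23]
4 nonzero rows, so rank(C) = 4.
C has 4 columns; by rank–nullity, nullity = 4 − 4 = 0.

0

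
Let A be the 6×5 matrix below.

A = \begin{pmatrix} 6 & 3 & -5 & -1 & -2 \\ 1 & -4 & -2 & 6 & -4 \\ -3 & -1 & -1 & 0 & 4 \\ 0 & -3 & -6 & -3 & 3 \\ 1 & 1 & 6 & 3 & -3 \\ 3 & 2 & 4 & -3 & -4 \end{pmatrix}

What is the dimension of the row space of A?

5

Row reduce to echelon form.
R2 ← R2 − (1/6)·R1: [0, -9/2, -7/6, 37/6, -11/3]
R3 ← R3 + (1/2)·R1: [0, 1/2, -7/2, -1/2, 3]
R5 ← R5 − (1/6)·R1: [0, 1/2, 41/6, 19/6, -8/3]
R6 ← R6 − (1/2)·R1: [0, 1/2, 13/2, -5/2, -3]
R3 ← R3 + (1/9)·R2: [0, 0, -98/27, 5/27, 70/27]
R4 ← R4 − (2/3)·R2: [0, 0, -47/9, -64/9, 49/9]
R5 ← R5 + (1/9)·R2: [0, 0, 181/27, 104/27, -83/27]
R6 ← R6 + (1/9)·R2: [0, 0, 172/27, -49/27, -92/27]
R4 ← R4 − (141/98)·R3: [0, 0, 0, -723/98, 12/7]
R5 ← R5 + (181/98)·R3: [0, 0, 0, 411/98, 12/7]
R6 ← R6 + (86/49)·R3: [0, 0, 0, -73/49, 8/7]
R5 ← R5 + (137/241)·R4: [0, 0, 0, 0, 648/241]
R6 ← R6 − (146/723)·R4: [0, 0, 0, 0, 192/241]
R6 ← R6 − (8/27)·R5: [0, 0, 0, 0, 0]
Echelon form has 5 nonzero rows, so rank(A) = 5.
The row space has dimension equal to the rank: 5.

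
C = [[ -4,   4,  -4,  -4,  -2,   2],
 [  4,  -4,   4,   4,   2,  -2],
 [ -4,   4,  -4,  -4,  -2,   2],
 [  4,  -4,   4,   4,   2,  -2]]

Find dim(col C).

1

Row reduce to echelon form.
R2 ← R2 + R1: [0, 0, 0, 0, 0, 0]
R3 ← R3 − R1: [0, 0, 0, 0, 0, 0]
R4 ← R4 + R1: [0, 0, 0, 0, 0, 0]
Echelon form has 1 nonzero row, so rank(C) = 1.
The column space has dimension equal to the rank: 1.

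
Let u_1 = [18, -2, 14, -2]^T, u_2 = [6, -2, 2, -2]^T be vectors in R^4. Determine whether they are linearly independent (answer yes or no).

Form the matrix with these vectors as rows and row reduce.
R2 ← R2 − (1/3)·R1: [0, -4/3, -8/3, -4/3]
2 nonzero rows, so the 2 vectors span a space of dimension 2.
Since 2 = 2, the vectors are linearly independent.

yes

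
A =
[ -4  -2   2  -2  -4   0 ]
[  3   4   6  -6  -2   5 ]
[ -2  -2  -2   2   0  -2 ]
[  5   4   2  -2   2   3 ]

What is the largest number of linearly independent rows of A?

2

Row reduce to echelon form.
R2 ← R2 + (3/4)·R1: [0, 5/2, 15/2, -15/2, -5, 5]
R3 ← R3 − (1/2)·R1: [0, -1, -3, 3, 2, -2]
R4 ← R4 + (5/4)·R1: [0, 3/2, 9/2, -9/2, -3, 3]
R3 ← R3 + (2/5)·R2: [0, 0, 0, 0, 0, 0]
R4 ← R4 − (3/5)·R2: [0, 0, 0, 0, 0, 0]
Echelon form has 2 nonzero rows, so rank(A) = 2.
The rank gives the maximum number of linearly independent rows: 2.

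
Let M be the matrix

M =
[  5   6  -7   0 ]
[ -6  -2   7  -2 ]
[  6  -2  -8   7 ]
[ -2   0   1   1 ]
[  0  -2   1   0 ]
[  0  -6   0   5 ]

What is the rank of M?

Row reduce to echelon form.
R2 ← R2 + (6/5)·R1: [0, 26/5, -7/5, -2]
R3 ← R3 − (6/5)·R1: [0, -46/5, 2/5, 7]
R4 ← R4 + (2/5)·R1: [0, 12/5, -9/5, 1]
R3 ← R3 + (23/13)·R2: [0, 0, -27/13, 45/13]
R4 ← R4 − (6/13)·R2: [0, 0, -15/13, 25/13]
R5 ← R5 + (5/13)·R2: [0, 0, 6/13, -10/13]
R6 ← R6 + (15/13)·R2: [0, 0, -21/13, 35/13]
R4 ← R4 − (5/9)·R3: [0, 0, 0, 0]
R5 ← R5 + (2/9)·R3: [0, 0, 0, 0]
R6 ← R6 − (7/9)·R3: [0, 0, 0, 0]
Echelon form has 3 nonzero rows, so rank(M) = 3.

3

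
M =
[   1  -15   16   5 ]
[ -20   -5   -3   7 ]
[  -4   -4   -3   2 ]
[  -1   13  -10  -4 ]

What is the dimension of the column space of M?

Row reduce to echelon form.
R2 ← R2 + (20)·R1: [0, -305, 317, 107]
R3 ← R3 + (4)·R1: [0, -64, 61, 22]
R4 ← R4 + R1: [0, -2, 6, 1]
R3 ← R3 − (64/305)·R2: [0, 0, -1683/305, -138/305]
R4 ← R4 − (2/305)·R2: [0, 0, 1196/305, 91/305]
R4 ← R4 + (1196/1683)·R3: [0, 0, 0, -13/561]
Echelon form has 4 nonzero rows, so rank(M) = 4.
The column space has dimension equal to the rank: 4.

4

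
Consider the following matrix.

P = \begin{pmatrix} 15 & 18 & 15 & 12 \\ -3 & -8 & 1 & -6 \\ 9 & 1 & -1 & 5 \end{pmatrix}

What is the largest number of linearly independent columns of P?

3

Row reduce to echelon form.
R2 ← R2 + (1/5)·R1: [0, -22/5, 4, -18/5]
R3 ← R3 − (3/5)·R1: [0, -49/5, -10, -11/5]
R3 ← R3 − (49/22)·R2: [0, 0, -208/11, 64/11]
Echelon form has 3 nonzero rows, so rank(P) = 3.
The rank gives the maximum number of linearly independent columns: 3.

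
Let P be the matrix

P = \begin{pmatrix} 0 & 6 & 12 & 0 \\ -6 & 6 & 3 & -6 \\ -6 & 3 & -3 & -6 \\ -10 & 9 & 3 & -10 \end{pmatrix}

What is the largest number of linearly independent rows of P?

2

Row reduce to echelon form.
Swap R1 ↔ R2
R3 ← R3 − R1: [0, -3, -6, 0]
R4 ← R4 − (5/3)·R1: [0, -1, -2, 0]
R3 ← R3 + (1/2)·R2: [0, 0, 0, 0]
R4 ← R4 + (1/6)·R2: [0, 0, 0, 0]
Echelon form has 2 nonzero rows, so rank(P) = 2.
The rank gives the maximum number of linearly independent rows: 2.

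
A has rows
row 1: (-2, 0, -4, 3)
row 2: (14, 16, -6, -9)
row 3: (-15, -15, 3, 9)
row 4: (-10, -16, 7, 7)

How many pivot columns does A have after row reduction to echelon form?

Row reduce to echelon form.
R2 ← R2 + (7)·R1: [0, 16, -34, 12]
R3 ← R3 − (15/2)·R1: [0, -15, 33, -27/2]
R4 ← R4 − (5)·R1: [0, -16, 27, -8]
R3 ← R3 + (15/16)·R2: [0, 0, 9/8, -9/4]
R4 ← R4 + R2: [0, 0, -7, 4]
R4 ← R4 + (56/9)·R3: [0, 0, 0, -10]
Echelon form has 4 nonzero rows, so rank(A) = 4.
Each nonzero row contributes one pivot column: 4 pivot columns.

4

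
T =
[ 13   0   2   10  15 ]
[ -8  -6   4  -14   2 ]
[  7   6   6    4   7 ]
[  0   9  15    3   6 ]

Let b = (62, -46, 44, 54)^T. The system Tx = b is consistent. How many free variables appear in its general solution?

1

Row reduce the augmented matrix [T | b].
R2 ← R2 + (8/13)·R1: [0, -6, 68/13, -102/13, 146/13, -102/13]
R3 ← R3 − (7/13)·R1: [0, 6, 64/13, -18/13, -14/13, 138/13]
R3 ← R3 + R2: [0, 0, 132/13, -120/13, 132/13, 36/13]
R4 ← R4 + (3/2)·R2: [0, 0, 297/13, -114/13, 297/13, 549/13]
R4 ← R4 − (9/4)·R3: [0, 0, 0, 12, 0, 36]
The echelon form has 4 nonzero rows, and every pivot lies in the first 5 columns, so rank(T) = rank([T|b]) = 4.
The system is consistent.
Free variables = (unknowns) − (rank) = 5 − 4 = 1.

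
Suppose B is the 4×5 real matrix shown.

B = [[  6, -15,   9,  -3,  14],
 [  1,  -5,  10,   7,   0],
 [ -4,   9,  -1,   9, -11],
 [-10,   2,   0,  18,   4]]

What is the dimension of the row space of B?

4

Row reduce to echelon form.
R2 ← R2 − (1/6)·R1: [0, -5/2, 17/2, 15/2, -7/3]
R3 ← R3 + (2/3)·R1: [0, -1, 5, 7, -5/3]
R4 ← R4 + (5/3)·R1: [0, -23, 15, 13, 82/3]
R3 ← R3 − (2/5)·R2: [0, 0, 8/5, 4, -11/15]
R4 ← R4 − (46/5)·R2: [0, 0, -316/5, -56, 244/5]
R4 ← R4 + (79/2)·R3: [0, 0, 0, 102, 119/6]
Echelon form has 4 nonzero rows, so rank(B) = 4.
The row space has dimension equal to the rank: 4.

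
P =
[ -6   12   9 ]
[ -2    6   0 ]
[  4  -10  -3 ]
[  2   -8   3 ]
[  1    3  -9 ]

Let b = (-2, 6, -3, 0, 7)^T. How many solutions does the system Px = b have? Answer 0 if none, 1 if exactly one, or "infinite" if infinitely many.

Row reduce the augmented matrix [P | b].
R2 ← R2 − (1/3)·R1: [0, 2, -3, 20/3]
R3 ← R3 + (2/3)·R1: [0, -2, 3, -13/3]
R4 ← R4 + (1/3)·R1: [0, -4, 6, -2/3]
R5 ← R5 + (1/6)·R1: [0, 5, -15/2, 20/3]
R3 ← R3 + R2: [0, 0, 0, 7/3]
R4 ← R4 + (2)·R2: [0, 0, 0, 38/3]
R5 ← R5 − (5/2)·R2: [0, 0, 0, -10]
R4 ← R4 − (38/7)·R3: [0, 0, 0, 0]
R5 ← R5 + (30/7)·R3: [0, 0, 0, 0]
The echelon form has 3 nonzero rows; the last pivot sits in the augmented column, so rank(P) = 2 but rank([P|b]) = 3.
Since the ranks differ, the system is inconsistent.
It has no solutions.

0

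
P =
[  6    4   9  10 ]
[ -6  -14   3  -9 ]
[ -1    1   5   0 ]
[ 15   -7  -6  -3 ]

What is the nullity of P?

0

Row reduce to echelon form.
R2 ← R2 + R1: [0, -10, 12, 1]
R3 ← R3 + (1/6)·R1: [0, 5/3, 13/2, 5/3]
R4 ← R4 − (5/2)·R1: [0, -17, -57/2, -28]
R3 ← R3 + (1/6)·R2: [0, 0, 17/2, 11/6]
R4 ← R4 − (17/10)·R2: [0, 0, -489/10, -297/10]
R4 ← R4 + (489/85)·R3: [0, 0, 0, -1628/85]
4 nonzero rows, so rank(P) = 4.
P has 4 columns; by rank–nullity, nullity = 4 − 4 = 0.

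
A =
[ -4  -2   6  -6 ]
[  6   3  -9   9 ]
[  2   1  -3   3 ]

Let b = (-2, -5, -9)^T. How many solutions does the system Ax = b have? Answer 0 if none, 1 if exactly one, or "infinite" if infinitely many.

0

Row reduce the augmented matrix [A | b].
R2 ← R2 + (3/2)·R1: [0, 0, 0, 0, -8]
R3 ← R3 + (1/2)·R1: [0, 0, 0, 0, -10]
R3 ← R3 − (5/4)·R2: [0, 0, 0, 0, 0]
The echelon form has 2 nonzero rows; the last pivot sits in the augmented column, so rank(A) = 1 but rank([A|b]) = 2.
Since the ranks differ, the system is inconsistent.
It has no solutions.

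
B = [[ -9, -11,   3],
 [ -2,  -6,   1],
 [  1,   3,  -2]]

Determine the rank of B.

Row reduce to echelon form.
R2 ← R2 − (2/9)·R1: [0, -32/9, 1/3]
R3 ← R3 + (1/9)·R1: [0, 16/9, -5/3]
R3 ← R3 + (1/2)·R2: [0, 0, -3/2]
Echelon form has 3 nonzero rows, so rank(B) = 3.

3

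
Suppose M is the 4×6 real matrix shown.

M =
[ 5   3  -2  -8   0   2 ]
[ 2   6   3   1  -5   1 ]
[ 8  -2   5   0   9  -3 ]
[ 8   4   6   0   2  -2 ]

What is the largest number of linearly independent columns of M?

Row reduce to echelon form.
R2 ← R2 − (2/5)·R1: [0, 24/5, 19/5, 21/5, -5, 1/5]
R3 ← R3 − (8/5)·R1: [0, -34/5, 41/5, 64/5, 9, -31/5]
R4 ← R4 − (8/5)·R1: [0, -4/5, 46/5, 64/5, 2, -26/5]
R3 ← R3 + (17/12)·R2: [0, 0, 163/12, 75/4, 23/12, -71/12]
R4 ← R4 + (1/6)·R2: [0, 0, 59/6, 27/2, 7/6, -31/6]
R4 ← R4 − (118/163)·R3: [0, 0, 0, -12/163, -36/163, -144/163]
Echelon form has 4 nonzero rows, so rank(M) = 4.
The rank gives the maximum number of linearly independent columns: 4.

4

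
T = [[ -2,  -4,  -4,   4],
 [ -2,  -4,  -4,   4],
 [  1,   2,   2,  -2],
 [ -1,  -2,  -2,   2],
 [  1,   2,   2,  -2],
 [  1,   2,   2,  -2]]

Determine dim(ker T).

Row reduce to echelon form.
R2 ← R2 − R1: [0, 0, 0, 0]
R3 ← R3 + (1/2)·R1: [0, 0, 0, 0]
R4 ← R4 − (1/2)·R1: [0, 0, 0, 0]
R5 ← R5 + (1/2)·R1: [0, 0, 0, 0]
R6 ← R6 + (1/2)·R1: [0, 0, 0, 0]
1 nonzero row, so rank(T) = 1.
T has 4 columns; by rank–nullity, nullity = 4 − 1 = 3.

3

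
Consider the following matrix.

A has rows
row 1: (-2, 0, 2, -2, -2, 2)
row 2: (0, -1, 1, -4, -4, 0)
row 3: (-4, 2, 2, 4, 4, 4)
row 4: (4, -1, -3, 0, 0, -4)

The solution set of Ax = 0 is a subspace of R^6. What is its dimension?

4

Row reduce to echelon form.
R3 ← R3 − (2)·R1: [0, 2, -2, 8, 8, 0]
R4 ← R4 + (2)·R1: [0, -1, 1, -4, -4, 0]
R3 ← R3 + (2)·R2: [0, 0, 0, 0, 0, 0]
R4 ← R4 − R2: [0, 0, 0, 0, 0, 0]
2 nonzero rows, so rank(A) = 2.
A has 6 columns; by rank–nullity, nullity = 6 − 2 = 4.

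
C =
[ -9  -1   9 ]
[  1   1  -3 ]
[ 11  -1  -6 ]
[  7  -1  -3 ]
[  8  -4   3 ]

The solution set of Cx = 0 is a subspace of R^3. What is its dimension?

1

Row reduce to echelon form.
R2 ← R2 + (1/9)·R1: [0, 8/9, -2]
R3 ← R3 + (11/9)·R1: [0, -20/9, 5]
R4 ← R4 + (7/9)·R1: [0, -16/9, 4]
R5 ← R5 + (8/9)·R1: [0, -44/9, 11]
R3 ← R3 + (5/2)·R2: [0, 0, 0]
R4 ← R4 + (2)·R2: [0, 0, 0]
R5 ← R5 + (11/2)·R2: [0, 0, 0]
2 nonzero rows, so rank(C) = 2.
C has 3 columns; by rank–nullity, nullity = 3 − 2 = 1.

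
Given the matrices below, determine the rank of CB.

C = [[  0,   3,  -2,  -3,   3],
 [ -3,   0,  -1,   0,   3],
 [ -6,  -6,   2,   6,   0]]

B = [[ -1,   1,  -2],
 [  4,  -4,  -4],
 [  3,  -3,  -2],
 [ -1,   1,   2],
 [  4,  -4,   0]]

First compute CB:
[[ 21, -21, -14],
 [ 12, -12,   8],
 [-18,  18,  44]]
Now row reduce the product.
R2 ← R2 − (4/7)·R1: [0, 0, 16]
R3 ← R3 + (6/7)·R1: [0, 0, 32]
R3 ← R3 − (2)·R2: [0, 0, 0]
2 nonzero rows, so rank(CB) = 2.

2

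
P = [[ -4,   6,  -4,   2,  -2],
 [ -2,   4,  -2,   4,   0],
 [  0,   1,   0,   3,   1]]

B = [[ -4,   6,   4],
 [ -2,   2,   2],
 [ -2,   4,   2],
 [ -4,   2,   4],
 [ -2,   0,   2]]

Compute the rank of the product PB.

2

First compute PB:
[[  8, -24,  -8],
 [-12,  -4,  12],
 [-16,   8,  16]]
Now row reduce the product.
R2 ← R2 + (3/2)·R1: [0, -40, 0]
R3 ← R3 + (2)·R1: [0, -40, 0]
R3 ← R3 − R2: [0, 0, 0]
2 nonzero rows, so rank(PB) = 2.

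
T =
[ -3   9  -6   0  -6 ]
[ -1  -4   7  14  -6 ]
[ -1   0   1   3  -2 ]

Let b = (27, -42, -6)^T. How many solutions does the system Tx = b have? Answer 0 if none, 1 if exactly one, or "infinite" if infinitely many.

Row reduce the augmented matrix [T | b].
R2 ← R2 − (1/3)·R1: [0, -7, 9, 14, -4, -51]
R3 ← R3 − (1/3)·R1: [0, -3, 3, 3, 0, -15]
R3 ← R3 − (3/7)·R2: [0, 0, -6/7, -3, 12/7, 48/7]
The echelon form has 3 nonzero rows, and every pivot lies in the first 5 columns, so rank(T) = rank([T|b]) = 3.
The system is consistent.
rank = 3 < 5 unknowns, so there are infinitely many solutions.

infinite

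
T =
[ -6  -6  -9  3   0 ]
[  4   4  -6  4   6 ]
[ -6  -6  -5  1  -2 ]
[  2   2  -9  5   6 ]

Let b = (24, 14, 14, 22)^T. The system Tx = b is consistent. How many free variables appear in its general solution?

3

Row reduce the augmented matrix [T | b].
R2 ← R2 + (2/3)·R1: [0, 0, -12, 6, 6, 30]
R3 ← R3 − R1: [0, 0, 4, -2, -2, -10]
R4 ← R4 + (1/3)·R1: [0, 0, -12, 6, 6, 30]
R3 ← R3 + (1/3)·R2: [0, 0, 0, 0, 0, 0]
R4 ← R4 − R2: [0, 0, 0, 0, 0, 0]
The echelon form has 2 nonzero rows, and every pivot lies in the first 5 columns, so rank(T) = rank([T|b]) = 2.
The system is consistent.
Free variables = (unknowns) − (rank) = 5 − 2 = 3.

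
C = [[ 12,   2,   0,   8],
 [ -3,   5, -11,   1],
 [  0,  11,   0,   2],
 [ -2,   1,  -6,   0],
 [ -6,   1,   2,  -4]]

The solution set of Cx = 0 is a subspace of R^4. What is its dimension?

1

Row reduce to echelon form.
R2 ← R2 + (1/4)·R1: [0, 11/2, -11, 3]
R4 ← R4 + (1/6)·R1: [0, 4/3, -6, 4/3]
R5 ← R5 + (1/2)·R1: [0, 2, 2, 0]
R3 ← R3 − (2)·R2: [0, 0, 22, -4]
R4 ← R4 − (8/33)·R2: [0, 0, -10/3, 20/33]
R5 ← R5 − (4/11)·R2: [0, 0, 6, -12/11]
R4 ← R4 + (5/33)·R3: [0, 0, 0, 0]
R5 ← R5 − (3/11)·R3: [0, 0, 0, 0]
3 nonzero rows, so rank(C) = 3.
C has 4 columns; by rank–nullity, nullity = 4 − 3 = 1.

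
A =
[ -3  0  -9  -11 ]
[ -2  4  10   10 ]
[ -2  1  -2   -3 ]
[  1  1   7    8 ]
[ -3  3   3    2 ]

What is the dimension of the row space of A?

Row reduce to echelon form.
R2 ← R2 − (2/3)·R1: [0, 4, 16, 52/3]
R3 ← R3 − (2/3)·R1: [0, 1, 4, 13/3]
R4 ← R4 + (1/3)·R1: [0, 1, 4, 13/3]
R5 ← R5 − R1: [0, 3, 12, 13]
R3 ← R3 − (1/4)·R2: [0, 0, 0, 0]
R4 ← R4 − (1/4)·R2: [0, 0, 0, 0]
R5 ← R5 − (3/4)·R2: [0, 0, 0, 0]
Echelon form has 2 nonzero rows, so rank(A) = 2.
The row space has dimension equal to the rank: 2.

2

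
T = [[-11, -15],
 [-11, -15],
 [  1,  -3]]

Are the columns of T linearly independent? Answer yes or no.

Row reduce T to echelon form.
R2 ← R2 − R1: [0, 0]
R3 ← R3 + (1/11)·R1: [0, -48/11]
Swap R2 ↔ R3
2 pivots among 2 columns.
Every column is a pivot column, so the columns are linearly independent.

yes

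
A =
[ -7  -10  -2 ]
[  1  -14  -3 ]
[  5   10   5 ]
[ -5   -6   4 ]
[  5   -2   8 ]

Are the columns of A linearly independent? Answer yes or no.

yes

Row reduce A to echelon form.
R2 ← R2 + (1/7)·R1: [0, -108/7, -23/7]
R3 ← R3 + (5/7)·R1: [0, 20/7, 25/7]
R4 ← R4 − (5/7)·R1: [0, 8/7, 38/7]
R5 ← R5 + (5/7)·R1: [0, -64/7, 46/7]
R3 ← R3 + (5/27)·R2: [0, 0, 80/27]
R4 ← R4 + (2/27)·R2: [0, 0, 140/27]
R5 ← R5 − (16/27)·R2: [0, 0, 230/27]
R4 ← R4 − (7/4)·R3: [0, 0, 0]
R5 ← R5 − (23/8)·R3: [0, 0, 0]
3 pivots among 3 columns.
Every column is a pivot column, so the columns are linearly independent.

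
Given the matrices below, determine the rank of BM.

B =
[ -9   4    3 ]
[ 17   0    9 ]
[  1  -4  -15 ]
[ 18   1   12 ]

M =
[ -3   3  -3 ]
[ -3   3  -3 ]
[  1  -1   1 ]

First compute BM:
[[ 18, -18,  18],
 [-42,  42, -42],
 [ -6,   6,  -6],
 [-45,  45, -45]]
Now row reduce the product.
R2 ← R2 + (7/3)·R1: [0, 0, 0]
R3 ← R3 + (1/3)·R1: [0, 0, 0]
R4 ← R4 + (5/2)·R1: [0, 0, 0]
1 nonzero row, so rank(BM) = 1.

1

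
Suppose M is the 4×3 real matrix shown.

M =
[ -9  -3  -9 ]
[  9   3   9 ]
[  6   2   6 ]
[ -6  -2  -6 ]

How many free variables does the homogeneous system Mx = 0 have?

Row reduce to echelon form.
R2 ← R2 + R1: [0, 0, 0]
R3 ← R3 + (2/3)·R1: [0, 0, 0]
R4 ← R4 − (2/3)·R1: [0, 0, 0]
1 nonzero row, so rank(M) = 1.
M has 3 columns; by rank–nullity, nullity = 3 − 1 = 2.

2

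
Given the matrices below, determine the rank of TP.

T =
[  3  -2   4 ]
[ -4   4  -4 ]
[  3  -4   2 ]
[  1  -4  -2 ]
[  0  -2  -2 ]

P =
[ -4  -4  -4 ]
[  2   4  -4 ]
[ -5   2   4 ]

2

First compute TP:
[[-36, -12,  12],
 [ 44,  24, -16],
 [-30, -24,  12],
 [ -2, -24,   4],
 [  6, -12,   0]]
Now row reduce the product.
R2 ← R2 + (11/9)·R1: [0, 28/3, -4/3]
R3 ← R3 − (5/6)·R1: [0, -14, 2]
R4 ← R4 − (1/18)·R1: [0, -70/3, 10/3]
R5 ← R5 + (1/6)·R1: [0, -14, 2]
R3 ← R3 + (3/2)·R2: [0, 0, 0]
R4 ← R4 + (5/2)·R2: [0, 0, 0]
R5 ← R5 + (3/2)·R2: [0, 0, 0]
2 nonzero rows, so rank(TP) = 2.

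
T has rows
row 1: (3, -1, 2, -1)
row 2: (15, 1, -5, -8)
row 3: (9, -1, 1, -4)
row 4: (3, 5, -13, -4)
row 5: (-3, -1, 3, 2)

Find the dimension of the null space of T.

Row reduce to echelon form.
R2 ← R2 − (5)·R1: [0, 6, -15, -3]
R3 ← R3 − (3)·R1: [0, 2, -5, -1]
R4 ← R4 − R1: [0, 6, -15, -3]
R5 ← R5 + R1: [0, -2, 5, 1]
R3 ← R3 − (1/3)·R2: [0, 0, 0, 0]
R4 ← R4 − R2: [0, 0, 0, 0]
R5 ← R5 + (1/3)·R2: [0, 0, 0, 0]
2 nonzero rows, so rank(T) = 2.
T has 4 columns; by rank–nullity, nullity = 4 − 2 = 2.

2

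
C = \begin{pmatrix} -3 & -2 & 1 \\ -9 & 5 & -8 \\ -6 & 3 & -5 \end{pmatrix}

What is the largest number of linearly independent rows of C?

Row reduce to echelon form.
R2 ← R2 − (3)·R1: [0, 11, -11]
R3 ← R3 − (2)·R1: [0, 7, -7]
R3 ← R3 − (7/11)·R2: [0, 0, 0]
Echelon form has 2 nonzero rows, so rank(C) = 2.
The rank gives the maximum number of linearly independent rows: 2.

2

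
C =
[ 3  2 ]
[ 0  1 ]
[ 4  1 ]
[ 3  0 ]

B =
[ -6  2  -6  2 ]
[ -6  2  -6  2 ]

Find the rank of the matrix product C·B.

First compute CB:
[[-30,  10, -30,  10],
 [ -6,   2,  -6,   2],
 [-30,  10, -30,  10],
 [-18,   6, -18,   6]]
Now row reduce the product.
R2 ← R2 − (1/5)·R1: [0, 0, 0, 0]
R3 ← R3 − R1: [0, 0, 0, 0]
R4 ← R4 − (3/5)·R1: [0, 0, 0, 0]
1 nonzero row, so rank(CB) = 1.

1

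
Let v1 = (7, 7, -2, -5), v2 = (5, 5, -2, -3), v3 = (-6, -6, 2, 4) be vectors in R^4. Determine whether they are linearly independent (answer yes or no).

Form the matrix with these vectors as rows and row reduce.
R2 ← R2 − (5/7)·R1: [0, 0, -4/7, 4/7]
R3 ← R3 + (6/7)·R1: [0, 0, 2/7, -2/7]
R3 ← R3 + (1/2)·R2: [0, 0, 0, 0]
2 nonzero rows, so the 3 vectors span a space of dimension 2.
Since 2 < 3, the vectors are linearly dependent.

no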